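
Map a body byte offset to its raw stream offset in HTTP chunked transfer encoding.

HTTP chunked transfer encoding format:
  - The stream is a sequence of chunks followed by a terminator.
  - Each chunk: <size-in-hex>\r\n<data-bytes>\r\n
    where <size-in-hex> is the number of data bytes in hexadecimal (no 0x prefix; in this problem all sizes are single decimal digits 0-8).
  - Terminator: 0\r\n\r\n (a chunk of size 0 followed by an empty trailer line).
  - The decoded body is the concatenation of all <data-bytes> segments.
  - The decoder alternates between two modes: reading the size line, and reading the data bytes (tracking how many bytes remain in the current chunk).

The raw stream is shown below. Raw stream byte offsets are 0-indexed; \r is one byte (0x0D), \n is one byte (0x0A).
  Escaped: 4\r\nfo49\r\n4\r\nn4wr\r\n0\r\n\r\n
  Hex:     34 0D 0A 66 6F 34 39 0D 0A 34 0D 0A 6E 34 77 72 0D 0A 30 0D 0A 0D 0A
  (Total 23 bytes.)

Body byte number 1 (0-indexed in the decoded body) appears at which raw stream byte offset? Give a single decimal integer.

Answer: 4

Derivation:
Chunk 1: stream[0..1]='4' size=0x4=4, data at stream[3..7]='fo49' -> body[0..4], body so far='fo49'
Chunk 2: stream[9..10]='4' size=0x4=4, data at stream[12..16]='n4wr' -> body[4..8], body so far='fo49n4wr'
Chunk 3: stream[18..19]='0' size=0 (terminator). Final body='fo49n4wr' (8 bytes)
Body byte 1 at stream offset 4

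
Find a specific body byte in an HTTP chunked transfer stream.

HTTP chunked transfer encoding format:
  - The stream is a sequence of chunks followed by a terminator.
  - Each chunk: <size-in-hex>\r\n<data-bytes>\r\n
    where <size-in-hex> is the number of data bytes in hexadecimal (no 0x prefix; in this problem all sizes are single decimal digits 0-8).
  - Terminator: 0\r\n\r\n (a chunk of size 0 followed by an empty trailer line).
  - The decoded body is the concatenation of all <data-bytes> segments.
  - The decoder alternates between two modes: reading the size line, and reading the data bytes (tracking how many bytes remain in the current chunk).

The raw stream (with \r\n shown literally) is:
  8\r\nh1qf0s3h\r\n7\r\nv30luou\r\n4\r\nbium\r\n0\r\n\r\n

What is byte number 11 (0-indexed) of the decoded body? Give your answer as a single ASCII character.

Chunk 1: stream[0..1]='8' size=0x8=8, data at stream[3..11]='h1qf0s3h' -> body[0..8], body so far='h1qf0s3h'
Chunk 2: stream[13..14]='7' size=0x7=7, data at stream[16..23]='v30luou' -> body[8..15], body so far='h1qf0s3hv30luou'
Chunk 3: stream[25..26]='4' size=0x4=4, data at stream[28..32]='bium' -> body[15..19], body so far='h1qf0s3hv30luoubium'
Chunk 4: stream[34..35]='0' size=0 (terminator). Final body='h1qf0s3hv30luoubium' (19 bytes)
Body byte 11 = 'l'

Answer: l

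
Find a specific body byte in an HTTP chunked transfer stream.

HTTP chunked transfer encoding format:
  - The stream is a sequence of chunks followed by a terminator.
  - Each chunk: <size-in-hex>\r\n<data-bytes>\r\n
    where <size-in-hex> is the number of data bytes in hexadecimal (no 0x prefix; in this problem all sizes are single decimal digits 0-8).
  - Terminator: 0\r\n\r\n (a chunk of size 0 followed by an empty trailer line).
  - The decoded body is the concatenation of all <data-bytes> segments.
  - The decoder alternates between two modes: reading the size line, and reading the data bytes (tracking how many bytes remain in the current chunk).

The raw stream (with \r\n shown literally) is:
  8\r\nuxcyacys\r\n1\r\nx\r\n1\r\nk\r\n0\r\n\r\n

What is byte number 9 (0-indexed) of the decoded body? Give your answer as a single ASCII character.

Chunk 1: stream[0..1]='8' size=0x8=8, data at stream[3..11]='uxcyacys' -> body[0..8], body so far='uxcyacys'
Chunk 2: stream[13..14]='1' size=0x1=1, data at stream[16..17]='x' -> body[8..9], body so far='uxcyacysx'
Chunk 3: stream[19..20]='1' size=0x1=1, data at stream[22..23]='k' -> body[9..10], body so far='uxcyacysxk'
Chunk 4: stream[25..26]='0' size=0 (terminator). Final body='uxcyacysxk' (10 bytes)
Body byte 9 = 'k'

Answer: k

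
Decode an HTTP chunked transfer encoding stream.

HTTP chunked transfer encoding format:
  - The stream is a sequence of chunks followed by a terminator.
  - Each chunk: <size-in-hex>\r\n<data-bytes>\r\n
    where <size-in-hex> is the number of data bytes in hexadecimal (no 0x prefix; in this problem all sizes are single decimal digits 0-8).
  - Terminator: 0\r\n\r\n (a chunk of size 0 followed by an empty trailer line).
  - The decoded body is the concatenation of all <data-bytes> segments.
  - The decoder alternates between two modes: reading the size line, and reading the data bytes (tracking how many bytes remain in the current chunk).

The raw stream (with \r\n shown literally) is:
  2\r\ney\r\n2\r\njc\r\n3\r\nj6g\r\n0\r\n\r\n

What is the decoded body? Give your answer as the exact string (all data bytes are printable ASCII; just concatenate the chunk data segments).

Answer: eyjcj6g

Derivation:
Chunk 1: stream[0..1]='2' size=0x2=2, data at stream[3..5]='ey' -> body[0..2], body so far='ey'
Chunk 2: stream[7..8]='2' size=0x2=2, data at stream[10..12]='jc' -> body[2..4], body so far='eyjc'
Chunk 3: stream[14..15]='3' size=0x3=3, data at stream[17..20]='j6g' -> body[4..7], body so far='eyjcj6g'
Chunk 4: stream[22..23]='0' size=0 (terminator). Final body='eyjcj6g' (7 bytes)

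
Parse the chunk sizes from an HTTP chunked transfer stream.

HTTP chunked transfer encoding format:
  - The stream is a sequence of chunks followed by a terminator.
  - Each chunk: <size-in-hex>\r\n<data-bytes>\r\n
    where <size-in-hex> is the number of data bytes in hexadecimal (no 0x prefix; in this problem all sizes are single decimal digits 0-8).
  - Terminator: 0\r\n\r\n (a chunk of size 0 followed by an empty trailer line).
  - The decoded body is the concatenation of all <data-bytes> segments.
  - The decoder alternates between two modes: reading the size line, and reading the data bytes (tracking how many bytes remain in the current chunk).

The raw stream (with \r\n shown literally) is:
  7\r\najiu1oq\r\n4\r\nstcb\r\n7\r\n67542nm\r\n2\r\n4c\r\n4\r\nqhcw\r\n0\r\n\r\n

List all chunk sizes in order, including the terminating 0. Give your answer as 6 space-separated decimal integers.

Chunk 1: stream[0..1]='7' size=0x7=7, data at stream[3..10]='ajiu1oq' -> body[0..7], body so far='ajiu1oq'
Chunk 2: stream[12..13]='4' size=0x4=4, data at stream[15..19]='stcb' -> body[7..11], body so far='ajiu1oqstcb'
Chunk 3: stream[21..22]='7' size=0x7=7, data at stream[24..31]='67542nm' -> body[11..18], body so far='ajiu1oqstcb67542nm'
Chunk 4: stream[33..34]='2' size=0x2=2, data at stream[36..38]='4c' -> body[18..20], body so far='ajiu1oqstcb67542nm4c'
Chunk 5: stream[40..41]='4' size=0x4=4, data at stream[43..47]='qhcw' -> body[20..24], body so far='ajiu1oqstcb67542nm4cqhcw'
Chunk 6: stream[49..50]='0' size=0 (terminator). Final body='ajiu1oqstcb67542nm4cqhcw' (24 bytes)

Answer: 7 4 7 2 4 0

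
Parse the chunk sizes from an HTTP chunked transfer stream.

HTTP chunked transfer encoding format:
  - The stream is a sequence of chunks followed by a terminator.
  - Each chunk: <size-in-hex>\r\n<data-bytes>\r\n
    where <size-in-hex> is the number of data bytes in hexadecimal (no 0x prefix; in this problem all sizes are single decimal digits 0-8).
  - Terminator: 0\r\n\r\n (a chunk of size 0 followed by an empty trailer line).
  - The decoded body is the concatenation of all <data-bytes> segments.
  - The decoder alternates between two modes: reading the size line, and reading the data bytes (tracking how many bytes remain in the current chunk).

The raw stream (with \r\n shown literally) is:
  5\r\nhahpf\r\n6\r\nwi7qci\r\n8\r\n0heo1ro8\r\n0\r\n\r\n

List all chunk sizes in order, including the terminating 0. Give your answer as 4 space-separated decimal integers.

Answer: 5 6 8 0

Derivation:
Chunk 1: stream[0..1]='5' size=0x5=5, data at stream[3..8]='hahpf' -> body[0..5], body so far='hahpf'
Chunk 2: stream[10..11]='6' size=0x6=6, data at stream[13..19]='wi7qci' -> body[5..11], body so far='hahpfwi7qci'
Chunk 3: stream[21..22]='8' size=0x8=8, data at stream[24..32]='0heo1ro8' -> body[11..19], body so far='hahpfwi7qci0heo1ro8'
Chunk 4: stream[34..35]='0' size=0 (terminator). Final body='hahpfwi7qci0heo1ro8' (19 bytes)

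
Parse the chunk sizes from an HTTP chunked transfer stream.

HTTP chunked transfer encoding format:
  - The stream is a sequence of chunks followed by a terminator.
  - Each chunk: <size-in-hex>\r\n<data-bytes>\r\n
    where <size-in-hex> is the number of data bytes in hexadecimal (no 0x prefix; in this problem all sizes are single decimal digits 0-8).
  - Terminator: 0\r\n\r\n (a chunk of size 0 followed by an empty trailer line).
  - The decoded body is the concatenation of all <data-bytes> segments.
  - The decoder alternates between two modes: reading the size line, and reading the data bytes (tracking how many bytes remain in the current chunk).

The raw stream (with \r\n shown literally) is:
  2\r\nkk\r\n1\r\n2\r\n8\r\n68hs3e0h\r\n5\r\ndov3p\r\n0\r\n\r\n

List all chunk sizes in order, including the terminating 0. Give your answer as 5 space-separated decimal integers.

Chunk 1: stream[0..1]='2' size=0x2=2, data at stream[3..5]='kk' -> body[0..2], body so far='kk'
Chunk 2: stream[7..8]='1' size=0x1=1, data at stream[10..11]='2' -> body[2..3], body so far='kk2'
Chunk 3: stream[13..14]='8' size=0x8=8, data at stream[16..24]='68hs3e0h' -> body[3..11], body so far='kk268hs3e0h'
Chunk 4: stream[26..27]='5' size=0x5=5, data at stream[29..34]='dov3p' -> body[11..16], body so far='kk268hs3e0hdov3p'
Chunk 5: stream[36..37]='0' size=0 (terminator). Final body='kk268hs3e0hdov3p' (16 bytes)

Answer: 2 1 8 5 0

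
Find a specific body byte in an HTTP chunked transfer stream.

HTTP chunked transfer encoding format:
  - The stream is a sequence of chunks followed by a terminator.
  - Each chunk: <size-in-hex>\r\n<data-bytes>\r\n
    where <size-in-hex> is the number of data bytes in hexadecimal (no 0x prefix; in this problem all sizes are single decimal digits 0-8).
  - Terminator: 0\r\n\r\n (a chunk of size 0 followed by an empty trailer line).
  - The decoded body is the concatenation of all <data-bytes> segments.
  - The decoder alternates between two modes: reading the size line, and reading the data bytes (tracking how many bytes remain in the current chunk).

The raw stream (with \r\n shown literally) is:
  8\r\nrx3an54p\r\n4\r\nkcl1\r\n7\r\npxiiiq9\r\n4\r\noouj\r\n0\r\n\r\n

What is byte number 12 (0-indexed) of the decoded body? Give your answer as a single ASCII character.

Answer: p

Derivation:
Chunk 1: stream[0..1]='8' size=0x8=8, data at stream[3..11]='rx3an54p' -> body[0..8], body so far='rx3an54p'
Chunk 2: stream[13..14]='4' size=0x4=4, data at stream[16..20]='kcl1' -> body[8..12], body so far='rx3an54pkcl1'
Chunk 3: stream[22..23]='7' size=0x7=7, data at stream[25..32]='pxiiiq9' -> body[12..19], body so far='rx3an54pkcl1pxiiiq9'
Chunk 4: stream[34..35]='4' size=0x4=4, data at stream[37..41]='oouj' -> body[19..23], body so far='rx3an54pkcl1pxiiiq9oouj'
Chunk 5: stream[43..44]='0' size=0 (terminator). Final body='rx3an54pkcl1pxiiiq9oouj' (23 bytes)
Body byte 12 = 'p'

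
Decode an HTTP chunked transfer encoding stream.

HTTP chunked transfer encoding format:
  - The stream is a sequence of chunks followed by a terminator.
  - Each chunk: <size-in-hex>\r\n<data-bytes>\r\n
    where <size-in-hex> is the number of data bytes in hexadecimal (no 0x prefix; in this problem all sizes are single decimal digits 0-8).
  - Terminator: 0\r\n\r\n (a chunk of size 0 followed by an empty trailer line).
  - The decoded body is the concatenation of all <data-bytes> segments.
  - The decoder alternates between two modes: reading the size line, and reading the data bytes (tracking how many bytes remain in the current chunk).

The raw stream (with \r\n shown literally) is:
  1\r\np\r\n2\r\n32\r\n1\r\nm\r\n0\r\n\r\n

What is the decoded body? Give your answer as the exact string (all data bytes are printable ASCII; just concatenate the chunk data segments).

Answer: p32m

Derivation:
Chunk 1: stream[0..1]='1' size=0x1=1, data at stream[3..4]='p' -> body[0..1], body so far='p'
Chunk 2: stream[6..7]='2' size=0x2=2, data at stream[9..11]='32' -> body[1..3], body so far='p32'
Chunk 3: stream[13..14]='1' size=0x1=1, data at stream[16..17]='m' -> body[3..4], body so far='p32m'
Chunk 4: stream[19..20]='0' size=0 (terminator). Final body='p32m' (4 bytes)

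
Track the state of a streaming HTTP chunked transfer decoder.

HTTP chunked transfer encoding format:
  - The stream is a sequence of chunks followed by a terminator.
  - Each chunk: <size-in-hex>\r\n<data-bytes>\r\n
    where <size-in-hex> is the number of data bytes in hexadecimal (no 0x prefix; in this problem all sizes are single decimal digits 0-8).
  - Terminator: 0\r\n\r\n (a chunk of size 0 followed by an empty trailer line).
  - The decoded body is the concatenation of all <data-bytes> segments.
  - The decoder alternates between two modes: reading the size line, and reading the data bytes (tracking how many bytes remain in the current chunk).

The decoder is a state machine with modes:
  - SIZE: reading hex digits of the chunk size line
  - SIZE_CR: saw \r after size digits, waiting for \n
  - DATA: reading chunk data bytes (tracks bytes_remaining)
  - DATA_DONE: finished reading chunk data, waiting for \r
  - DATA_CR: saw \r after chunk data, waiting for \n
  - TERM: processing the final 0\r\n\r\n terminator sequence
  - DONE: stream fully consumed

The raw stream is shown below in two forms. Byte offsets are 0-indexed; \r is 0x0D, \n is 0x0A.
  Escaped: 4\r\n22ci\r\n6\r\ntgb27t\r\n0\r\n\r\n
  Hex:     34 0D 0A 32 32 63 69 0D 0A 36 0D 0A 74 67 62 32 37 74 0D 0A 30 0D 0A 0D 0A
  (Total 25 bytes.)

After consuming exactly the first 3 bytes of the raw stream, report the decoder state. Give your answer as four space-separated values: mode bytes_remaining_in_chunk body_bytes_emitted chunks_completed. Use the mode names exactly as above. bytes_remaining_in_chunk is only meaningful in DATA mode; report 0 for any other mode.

Byte 0 = '4': mode=SIZE remaining=0 emitted=0 chunks_done=0
Byte 1 = 0x0D: mode=SIZE_CR remaining=0 emitted=0 chunks_done=0
Byte 2 = 0x0A: mode=DATA remaining=4 emitted=0 chunks_done=0

Answer: DATA 4 0 0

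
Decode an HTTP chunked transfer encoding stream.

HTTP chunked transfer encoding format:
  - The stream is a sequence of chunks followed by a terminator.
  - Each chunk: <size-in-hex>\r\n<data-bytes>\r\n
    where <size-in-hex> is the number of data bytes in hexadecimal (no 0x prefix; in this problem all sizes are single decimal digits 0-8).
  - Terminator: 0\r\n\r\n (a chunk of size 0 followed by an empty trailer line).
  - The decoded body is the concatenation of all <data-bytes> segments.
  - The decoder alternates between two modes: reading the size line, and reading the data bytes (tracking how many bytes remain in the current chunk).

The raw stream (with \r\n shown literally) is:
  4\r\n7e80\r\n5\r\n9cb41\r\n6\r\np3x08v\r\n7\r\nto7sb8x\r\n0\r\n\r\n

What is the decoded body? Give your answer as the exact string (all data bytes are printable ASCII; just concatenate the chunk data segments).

Chunk 1: stream[0..1]='4' size=0x4=4, data at stream[3..7]='7e80' -> body[0..4], body so far='7e80'
Chunk 2: stream[9..10]='5' size=0x5=5, data at stream[12..17]='9cb41' -> body[4..9], body so far='7e809cb41'
Chunk 3: stream[19..20]='6' size=0x6=6, data at stream[22..28]='p3x08v' -> body[9..15], body so far='7e809cb41p3x08v'
Chunk 4: stream[30..31]='7' size=0x7=7, data at stream[33..40]='to7sb8x' -> body[15..22], body so far='7e809cb41p3x08vto7sb8x'
Chunk 5: stream[42..43]='0' size=0 (terminator). Final body='7e809cb41p3x08vto7sb8x' (22 bytes)

Answer: 7e809cb41p3x08vto7sb8x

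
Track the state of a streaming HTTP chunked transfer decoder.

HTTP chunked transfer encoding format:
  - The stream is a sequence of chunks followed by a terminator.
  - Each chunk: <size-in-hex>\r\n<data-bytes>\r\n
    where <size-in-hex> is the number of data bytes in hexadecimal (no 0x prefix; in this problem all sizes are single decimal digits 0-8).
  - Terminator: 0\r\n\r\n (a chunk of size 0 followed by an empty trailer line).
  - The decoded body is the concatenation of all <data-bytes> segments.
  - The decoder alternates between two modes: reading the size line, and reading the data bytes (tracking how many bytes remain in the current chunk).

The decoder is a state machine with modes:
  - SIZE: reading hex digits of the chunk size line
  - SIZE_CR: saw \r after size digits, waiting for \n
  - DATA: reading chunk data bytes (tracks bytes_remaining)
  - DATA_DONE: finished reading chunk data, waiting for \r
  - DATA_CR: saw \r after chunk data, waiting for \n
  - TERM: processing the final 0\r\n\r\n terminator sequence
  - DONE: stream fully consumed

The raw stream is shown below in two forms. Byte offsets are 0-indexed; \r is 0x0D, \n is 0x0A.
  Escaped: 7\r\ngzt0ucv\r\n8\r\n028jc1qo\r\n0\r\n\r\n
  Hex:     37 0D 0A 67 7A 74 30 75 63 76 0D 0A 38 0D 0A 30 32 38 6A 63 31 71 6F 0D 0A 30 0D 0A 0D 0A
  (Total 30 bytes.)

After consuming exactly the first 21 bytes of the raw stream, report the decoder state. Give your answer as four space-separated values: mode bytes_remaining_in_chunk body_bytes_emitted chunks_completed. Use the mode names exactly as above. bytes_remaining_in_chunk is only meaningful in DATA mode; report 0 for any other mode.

Answer: DATA 2 13 1

Derivation:
Byte 0 = '7': mode=SIZE remaining=0 emitted=0 chunks_done=0
Byte 1 = 0x0D: mode=SIZE_CR remaining=0 emitted=0 chunks_done=0
Byte 2 = 0x0A: mode=DATA remaining=7 emitted=0 chunks_done=0
Byte 3 = 'g': mode=DATA remaining=6 emitted=1 chunks_done=0
Byte 4 = 'z': mode=DATA remaining=5 emitted=2 chunks_done=0
Byte 5 = 't': mode=DATA remaining=4 emitted=3 chunks_done=0
Byte 6 = '0': mode=DATA remaining=3 emitted=4 chunks_done=0
Byte 7 = 'u': mode=DATA remaining=2 emitted=5 chunks_done=0
Byte 8 = 'c': mode=DATA remaining=1 emitted=6 chunks_done=0
Byte 9 = 'v': mode=DATA_DONE remaining=0 emitted=7 chunks_done=0
Byte 10 = 0x0D: mode=DATA_CR remaining=0 emitted=7 chunks_done=0
Byte 11 = 0x0A: mode=SIZE remaining=0 emitted=7 chunks_done=1
Byte 12 = '8': mode=SIZE remaining=0 emitted=7 chunks_done=1
Byte 13 = 0x0D: mode=SIZE_CR remaining=0 emitted=7 chunks_done=1
Byte 14 = 0x0A: mode=DATA remaining=8 emitted=7 chunks_done=1
Byte 15 = '0': mode=DATA remaining=7 emitted=8 chunks_done=1
Byte 16 = '2': mode=DATA remaining=6 emitted=9 chunks_done=1
Byte 17 = '8': mode=DATA remaining=5 emitted=10 chunks_done=1
Byte 18 = 'j': mode=DATA remaining=4 emitted=11 chunks_done=1
Byte 19 = 'c': mode=DATA remaining=3 emitted=12 chunks_done=1
Byte 20 = '1': mode=DATA remaining=2 emitted=13 chunks_done=1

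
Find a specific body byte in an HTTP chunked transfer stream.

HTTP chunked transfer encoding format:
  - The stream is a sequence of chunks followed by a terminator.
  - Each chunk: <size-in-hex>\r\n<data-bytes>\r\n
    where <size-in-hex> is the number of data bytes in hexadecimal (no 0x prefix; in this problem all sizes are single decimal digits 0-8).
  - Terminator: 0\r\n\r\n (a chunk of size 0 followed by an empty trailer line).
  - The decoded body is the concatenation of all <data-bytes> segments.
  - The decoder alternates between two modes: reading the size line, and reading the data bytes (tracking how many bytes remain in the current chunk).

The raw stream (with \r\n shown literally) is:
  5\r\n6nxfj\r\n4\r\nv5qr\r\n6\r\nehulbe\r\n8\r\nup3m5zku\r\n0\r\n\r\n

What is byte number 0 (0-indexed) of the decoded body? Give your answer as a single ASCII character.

Chunk 1: stream[0..1]='5' size=0x5=5, data at stream[3..8]='6nxfj' -> body[0..5], body so far='6nxfj'
Chunk 2: stream[10..11]='4' size=0x4=4, data at stream[13..17]='v5qr' -> body[5..9], body so far='6nxfjv5qr'
Chunk 3: stream[19..20]='6' size=0x6=6, data at stream[22..28]='ehulbe' -> body[9..15], body so far='6nxfjv5qrehulbe'
Chunk 4: stream[30..31]='8' size=0x8=8, data at stream[33..41]='up3m5zku' -> body[15..23], body so far='6nxfjv5qrehulbeup3m5zku'
Chunk 5: stream[43..44]='0' size=0 (terminator). Final body='6nxfjv5qrehulbeup3m5zku' (23 bytes)
Body byte 0 = '6'

Answer: 6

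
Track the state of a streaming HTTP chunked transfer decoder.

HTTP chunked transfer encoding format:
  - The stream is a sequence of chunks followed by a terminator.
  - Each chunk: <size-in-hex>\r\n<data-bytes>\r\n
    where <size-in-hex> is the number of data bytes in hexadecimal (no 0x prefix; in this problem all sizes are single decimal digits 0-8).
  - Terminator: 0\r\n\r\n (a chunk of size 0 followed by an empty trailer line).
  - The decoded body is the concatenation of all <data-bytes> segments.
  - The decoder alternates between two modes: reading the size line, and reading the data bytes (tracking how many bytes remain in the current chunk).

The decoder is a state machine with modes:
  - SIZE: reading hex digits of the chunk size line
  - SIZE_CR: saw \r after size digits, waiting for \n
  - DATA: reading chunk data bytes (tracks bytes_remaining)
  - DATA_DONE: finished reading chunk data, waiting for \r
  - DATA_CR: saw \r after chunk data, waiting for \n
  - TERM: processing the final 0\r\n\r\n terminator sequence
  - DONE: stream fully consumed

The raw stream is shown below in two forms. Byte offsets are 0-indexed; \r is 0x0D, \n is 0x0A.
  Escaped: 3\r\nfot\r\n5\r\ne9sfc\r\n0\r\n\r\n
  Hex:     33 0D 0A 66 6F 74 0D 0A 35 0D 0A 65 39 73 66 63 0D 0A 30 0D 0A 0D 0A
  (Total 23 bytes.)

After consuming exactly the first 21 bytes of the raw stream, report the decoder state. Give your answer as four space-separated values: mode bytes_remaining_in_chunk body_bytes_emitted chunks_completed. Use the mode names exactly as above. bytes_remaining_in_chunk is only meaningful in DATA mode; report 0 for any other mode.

Byte 0 = '3': mode=SIZE remaining=0 emitted=0 chunks_done=0
Byte 1 = 0x0D: mode=SIZE_CR remaining=0 emitted=0 chunks_done=0
Byte 2 = 0x0A: mode=DATA remaining=3 emitted=0 chunks_done=0
Byte 3 = 'f': mode=DATA remaining=2 emitted=1 chunks_done=0
Byte 4 = 'o': mode=DATA remaining=1 emitted=2 chunks_done=0
Byte 5 = 't': mode=DATA_DONE remaining=0 emitted=3 chunks_done=0
Byte 6 = 0x0D: mode=DATA_CR remaining=0 emitted=3 chunks_done=0
Byte 7 = 0x0A: mode=SIZE remaining=0 emitted=3 chunks_done=1
Byte 8 = '5': mode=SIZE remaining=0 emitted=3 chunks_done=1
Byte 9 = 0x0D: mode=SIZE_CR remaining=0 emitted=3 chunks_done=1
Byte 10 = 0x0A: mode=DATA remaining=5 emitted=3 chunks_done=1
Byte 11 = 'e': mode=DATA remaining=4 emitted=4 chunks_done=1
Byte 12 = '9': mode=DATA remaining=3 emitted=5 chunks_done=1
Byte 13 = 's': mode=DATA remaining=2 emitted=6 chunks_done=1
Byte 14 = 'f': mode=DATA remaining=1 emitted=7 chunks_done=1
Byte 15 = 'c': mode=DATA_DONE remaining=0 emitted=8 chunks_done=1
Byte 16 = 0x0D: mode=DATA_CR remaining=0 emitted=8 chunks_done=1
Byte 17 = 0x0A: mode=SIZE remaining=0 emitted=8 chunks_done=2
Byte 18 = '0': mode=SIZE remaining=0 emitted=8 chunks_done=2
Byte 19 = 0x0D: mode=SIZE_CR remaining=0 emitted=8 chunks_done=2
Byte 20 = 0x0A: mode=TERM remaining=0 emitted=8 chunks_done=2

Answer: TERM 0 8 2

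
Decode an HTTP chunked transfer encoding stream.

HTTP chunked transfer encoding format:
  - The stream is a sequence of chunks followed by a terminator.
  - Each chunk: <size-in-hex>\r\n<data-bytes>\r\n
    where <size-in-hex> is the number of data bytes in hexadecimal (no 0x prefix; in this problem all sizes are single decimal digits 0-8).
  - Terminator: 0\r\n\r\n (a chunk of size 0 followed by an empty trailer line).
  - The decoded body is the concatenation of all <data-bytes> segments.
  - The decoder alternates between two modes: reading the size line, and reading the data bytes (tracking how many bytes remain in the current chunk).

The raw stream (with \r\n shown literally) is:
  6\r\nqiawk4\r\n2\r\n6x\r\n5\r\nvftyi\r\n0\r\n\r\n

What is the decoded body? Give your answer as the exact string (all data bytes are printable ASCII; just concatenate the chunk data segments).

Chunk 1: stream[0..1]='6' size=0x6=6, data at stream[3..9]='qiawk4' -> body[0..6], body so far='qiawk4'
Chunk 2: stream[11..12]='2' size=0x2=2, data at stream[14..16]='6x' -> body[6..8], body so far='qiawk46x'
Chunk 3: stream[18..19]='5' size=0x5=5, data at stream[21..26]='vftyi' -> body[8..13], body so far='qiawk46xvftyi'
Chunk 4: stream[28..29]='0' size=0 (terminator). Final body='qiawk46xvftyi' (13 bytes)

Answer: qiawk46xvftyi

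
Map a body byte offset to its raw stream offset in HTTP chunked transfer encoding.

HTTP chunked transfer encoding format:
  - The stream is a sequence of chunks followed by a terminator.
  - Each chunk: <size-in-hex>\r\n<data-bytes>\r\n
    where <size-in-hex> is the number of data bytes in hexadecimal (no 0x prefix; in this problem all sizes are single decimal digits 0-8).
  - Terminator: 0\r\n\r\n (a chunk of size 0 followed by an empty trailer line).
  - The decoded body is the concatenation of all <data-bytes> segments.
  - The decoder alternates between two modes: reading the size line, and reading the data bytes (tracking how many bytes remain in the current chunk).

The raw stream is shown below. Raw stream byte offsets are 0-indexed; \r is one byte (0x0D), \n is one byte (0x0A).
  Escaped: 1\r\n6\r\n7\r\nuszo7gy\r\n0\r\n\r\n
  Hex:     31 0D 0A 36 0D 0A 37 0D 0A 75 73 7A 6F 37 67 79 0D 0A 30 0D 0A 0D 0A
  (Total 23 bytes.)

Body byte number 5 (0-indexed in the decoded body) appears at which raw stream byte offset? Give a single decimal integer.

Answer: 13

Derivation:
Chunk 1: stream[0..1]='1' size=0x1=1, data at stream[3..4]='6' -> body[0..1], body so far='6'
Chunk 2: stream[6..7]='7' size=0x7=7, data at stream[9..16]='uszo7gy' -> body[1..8], body so far='6uszo7gy'
Chunk 3: stream[18..19]='0' size=0 (terminator). Final body='6uszo7gy' (8 bytes)
Body byte 5 at stream offset 13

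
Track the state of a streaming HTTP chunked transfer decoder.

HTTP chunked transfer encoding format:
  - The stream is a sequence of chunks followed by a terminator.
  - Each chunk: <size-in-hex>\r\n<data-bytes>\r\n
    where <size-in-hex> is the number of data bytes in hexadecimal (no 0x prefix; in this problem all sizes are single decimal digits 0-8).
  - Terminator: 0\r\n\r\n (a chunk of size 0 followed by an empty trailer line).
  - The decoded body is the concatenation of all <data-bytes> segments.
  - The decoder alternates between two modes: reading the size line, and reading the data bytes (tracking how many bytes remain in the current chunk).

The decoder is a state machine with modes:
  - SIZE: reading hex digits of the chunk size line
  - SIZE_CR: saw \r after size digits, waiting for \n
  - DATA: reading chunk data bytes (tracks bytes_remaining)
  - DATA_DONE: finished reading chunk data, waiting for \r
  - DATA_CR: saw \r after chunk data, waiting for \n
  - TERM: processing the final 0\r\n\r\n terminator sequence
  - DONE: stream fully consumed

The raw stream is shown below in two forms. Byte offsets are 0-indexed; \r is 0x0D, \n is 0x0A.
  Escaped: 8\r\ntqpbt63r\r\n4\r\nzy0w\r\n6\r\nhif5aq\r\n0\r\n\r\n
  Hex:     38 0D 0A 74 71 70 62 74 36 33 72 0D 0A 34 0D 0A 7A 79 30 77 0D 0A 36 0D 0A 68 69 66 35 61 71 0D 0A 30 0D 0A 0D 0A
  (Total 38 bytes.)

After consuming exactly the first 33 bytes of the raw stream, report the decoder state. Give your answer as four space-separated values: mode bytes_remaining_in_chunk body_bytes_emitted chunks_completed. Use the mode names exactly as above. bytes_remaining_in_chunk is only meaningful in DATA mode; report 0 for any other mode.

Byte 0 = '8': mode=SIZE remaining=0 emitted=0 chunks_done=0
Byte 1 = 0x0D: mode=SIZE_CR remaining=0 emitted=0 chunks_done=0
Byte 2 = 0x0A: mode=DATA remaining=8 emitted=0 chunks_done=0
Byte 3 = 't': mode=DATA remaining=7 emitted=1 chunks_done=0
Byte 4 = 'q': mode=DATA remaining=6 emitted=2 chunks_done=0
Byte 5 = 'p': mode=DATA remaining=5 emitted=3 chunks_done=0
Byte 6 = 'b': mode=DATA remaining=4 emitted=4 chunks_done=0
Byte 7 = 't': mode=DATA remaining=3 emitted=5 chunks_done=0
Byte 8 = '6': mode=DATA remaining=2 emitted=6 chunks_done=0
Byte 9 = '3': mode=DATA remaining=1 emitted=7 chunks_done=0
Byte 10 = 'r': mode=DATA_DONE remaining=0 emitted=8 chunks_done=0
Byte 11 = 0x0D: mode=DATA_CR remaining=0 emitted=8 chunks_done=0
Byte 12 = 0x0A: mode=SIZE remaining=0 emitted=8 chunks_done=1
Byte 13 = '4': mode=SIZE remaining=0 emitted=8 chunks_done=1
Byte 14 = 0x0D: mode=SIZE_CR remaining=0 emitted=8 chunks_done=1
Byte 15 = 0x0A: mode=DATA remaining=4 emitted=8 chunks_done=1
Byte 16 = 'z': mode=DATA remaining=3 emitted=9 chunks_done=1
Byte 17 = 'y': mode=DATA remaining=2 emitted=10 chunks_done=1
Byte 18 = '0': mode=DATA remaining=1 emitted=11 chunks_done=1
Byte 19 = 'w': mode=DATA_DONE remaining=0 emitted=12 chunks_done=1
Byte 20 = 0x0D: mode=DATA_CR remaining=0 emitted=12 chunks_done=1
Byte 21 = 0x0A: mode=SIZE remaining=0 emitted=12 chunks_done=2
Byte 22 = '6': mode=SIZE remaining=0 emitted=12 chunks_done=2
Byte 23 = 0x0D: mode=SIZE_CR remaining=0 emitted=12 chunks_done=2
Byte 24 = 0x0A: mode=DATA remaining=6 emitted=12 chunks_done=2
Byte 25 = 'h': mode=DATA remaining=5 emitted=13 chunks_done=2
Byte 26 = 'i': mode=DATA remaining=4 emitted=14 chunks_done=2
Byte 27 = 'f': mode=DATA remaining=3 emitted=15 chunks_done=2
Byte 28 = '5': mode=DATA remaining=2 emitted=16 chunks_done=2
Byte 29 = 'a': mode=DATA remaining=1 emitted=17 chunks_done=2
Byte 30 = 'q': mode=DATA_DONE remaining=0 emitted=18 chunks_done=2
Byte 31 = 0x0D: mode=DATA_CR remaining=0 emitted=18 chunks_done=2
Byte 32 = 0x0A: mode=SIZE remaining=0 emitted=18 chunks_done=3

Answer: SIZE 0 18 3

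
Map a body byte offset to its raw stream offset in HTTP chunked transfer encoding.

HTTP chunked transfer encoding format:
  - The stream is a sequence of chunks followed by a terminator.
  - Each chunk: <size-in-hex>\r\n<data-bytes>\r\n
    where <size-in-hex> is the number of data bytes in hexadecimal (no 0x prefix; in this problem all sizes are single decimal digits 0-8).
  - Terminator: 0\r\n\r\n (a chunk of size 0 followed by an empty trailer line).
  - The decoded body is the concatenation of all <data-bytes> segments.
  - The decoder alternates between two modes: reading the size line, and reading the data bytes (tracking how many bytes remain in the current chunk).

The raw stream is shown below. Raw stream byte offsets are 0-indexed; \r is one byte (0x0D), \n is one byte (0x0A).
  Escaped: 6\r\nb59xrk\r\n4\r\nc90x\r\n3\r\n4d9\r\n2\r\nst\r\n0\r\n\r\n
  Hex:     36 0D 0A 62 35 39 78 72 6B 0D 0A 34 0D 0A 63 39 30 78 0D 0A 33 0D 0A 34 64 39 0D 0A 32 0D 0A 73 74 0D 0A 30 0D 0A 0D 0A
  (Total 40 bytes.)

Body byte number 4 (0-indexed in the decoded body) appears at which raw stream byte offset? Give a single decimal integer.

Answer: 7

Derivation:
Chunk 1: stream[0..1]='6' size=0x6=6, data at stream[3..9]='b59xrk' -> body[0..6], body so far='b59xrk'
Chunk 2: stream[11..12]='4' size=0x4=4, data at stream[14..18]='c90x' -> body[6..10], body so far='b59xrkc90x'
Chunk 3: stream[20..21]='3' size=0x3=3, data at stream[23..26]='4d9' -> body[10..13], body so far='b59xrkc90x4d9'
Chunk 4: stream[28..29]='2' size=0x2=2, data at stream[31..33]='st' -> body[13..15], body so far='b59xrkc90x4d9st'
Chunk 5: stream[35..36]='0' size=0 (terminator). Final body='b59xrkc90x4d9st' (15 bytes)
Body byte 4 at stream offset 7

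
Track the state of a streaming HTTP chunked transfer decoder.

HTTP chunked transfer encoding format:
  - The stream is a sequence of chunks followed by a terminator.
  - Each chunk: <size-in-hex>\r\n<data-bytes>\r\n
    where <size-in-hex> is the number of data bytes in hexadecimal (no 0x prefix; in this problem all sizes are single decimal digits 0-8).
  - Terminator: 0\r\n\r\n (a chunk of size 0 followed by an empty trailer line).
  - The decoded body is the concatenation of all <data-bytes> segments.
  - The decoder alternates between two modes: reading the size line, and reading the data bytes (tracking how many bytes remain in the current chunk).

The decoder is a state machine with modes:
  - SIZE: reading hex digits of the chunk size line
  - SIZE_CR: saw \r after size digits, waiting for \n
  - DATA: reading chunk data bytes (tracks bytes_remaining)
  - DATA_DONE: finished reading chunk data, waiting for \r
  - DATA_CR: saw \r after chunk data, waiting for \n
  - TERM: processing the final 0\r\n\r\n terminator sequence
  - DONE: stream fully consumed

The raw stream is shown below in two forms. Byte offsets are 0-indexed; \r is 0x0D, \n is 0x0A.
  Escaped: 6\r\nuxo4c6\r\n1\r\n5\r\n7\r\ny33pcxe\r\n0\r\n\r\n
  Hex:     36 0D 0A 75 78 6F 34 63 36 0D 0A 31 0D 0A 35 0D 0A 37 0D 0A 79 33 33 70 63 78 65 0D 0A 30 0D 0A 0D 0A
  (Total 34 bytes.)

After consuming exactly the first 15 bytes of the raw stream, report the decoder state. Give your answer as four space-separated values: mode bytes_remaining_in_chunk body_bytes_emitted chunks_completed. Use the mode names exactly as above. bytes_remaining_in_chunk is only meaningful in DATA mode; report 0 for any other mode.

Answer: DATA_DONE 0 7 1

Derivation:
Byte 0 = '6': mode=SIZE remaining=0 emitted=0 chunks_done=0
Byte 1 = 0x0D: mode=SIZE_CR remaining=0 emitted=0 chunks_done=0
Byte 2 = 0x0A: mode=DATA remaining=6 emitted=0 chunks_done=0
Byte 3 = 'u': mode=DATA remaining=5 emitted=1 chunks_done=0
Byte 4 = 'x': mode=DATA remaining=4 emitted=2 chunks_done=0
Byte 5 = 'o': mode=DATA remaining=3 emitted=3 chunks_done=0
Byte 6 = '4': mode=DATA remaining=2 emitted=4 chunks_done=0
Byte 7 = 'c': mode=DATA remaining=1 emitted=5 chunks_done=0
Byte 8 = '6': mode=DATA_DONE remaining=0 emitted=6 chunks_done=0
Byte 9 = 0x0D: mode=DATA_CR remaining=0 emitted=6 chunks_done=0
Byte 10 = 0x0A: mode=SIZE remaining=0 emitted=6 chunks_done=1
Byte 11 = '1': mode=SIZE remaining=0 emitted=6 chunks_done=1
Byte 12 = 0x0D: mode=SIZE_CR remaining=0 emitted=6 chunks_done=1
Byte 13 = 0x0A: mode=DATA remaining=1 emitted=6 chunks_done=1
Byte 14 = '5': mode=DATA_DONE remaining=0 emitted=7 chunks_done=1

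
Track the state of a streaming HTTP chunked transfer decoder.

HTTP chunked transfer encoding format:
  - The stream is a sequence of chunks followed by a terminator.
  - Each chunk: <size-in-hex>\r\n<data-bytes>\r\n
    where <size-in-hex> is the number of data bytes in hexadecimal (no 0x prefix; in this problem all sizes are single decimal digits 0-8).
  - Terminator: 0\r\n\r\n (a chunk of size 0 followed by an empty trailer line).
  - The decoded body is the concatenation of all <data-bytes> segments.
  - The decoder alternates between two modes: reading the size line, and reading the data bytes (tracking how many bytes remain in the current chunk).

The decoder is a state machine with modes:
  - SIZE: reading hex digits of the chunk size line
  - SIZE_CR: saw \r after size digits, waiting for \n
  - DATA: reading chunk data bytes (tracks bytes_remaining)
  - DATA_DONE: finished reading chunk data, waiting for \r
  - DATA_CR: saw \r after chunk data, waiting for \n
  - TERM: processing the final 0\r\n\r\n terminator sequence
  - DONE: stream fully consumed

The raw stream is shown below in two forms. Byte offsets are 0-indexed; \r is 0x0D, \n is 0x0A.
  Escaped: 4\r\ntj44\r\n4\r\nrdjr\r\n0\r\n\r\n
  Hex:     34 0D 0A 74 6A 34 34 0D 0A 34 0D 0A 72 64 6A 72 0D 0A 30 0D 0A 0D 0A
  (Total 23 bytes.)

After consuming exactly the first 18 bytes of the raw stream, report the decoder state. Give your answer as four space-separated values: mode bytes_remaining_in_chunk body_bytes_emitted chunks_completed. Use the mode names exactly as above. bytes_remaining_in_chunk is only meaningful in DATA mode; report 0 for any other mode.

Answer: SIZE 0 8 2

Derivation:
Byte 0 = '4': mode=SIZE remaining=0 emitted=0 chunks_done=0
Byte 1 = 0x0D: mode=SIZE_CR remaining=0 emitted=0 chunks_done=0
Byte 2 = 0x0A: mode=DATA remaining=4 emitted=0 chunks_done=0
Byte 3 = 't': mode=DATA remaining=3 emitted=1 chunks_done=0
Byte 4 = 'j': mode=DATA remaining=2 emitted=2 chunks_done=0
Byte 5 = '4': mode=DATA remaining=1 emitted=3 chunks_done=0
Byte 6 = '4': mode=DATA_DONE remaining=0 emitted=4 chunks_done=0
Byte 7 = 0x0D: mode=DATA_CR remaining=0 emitted=4 chunks_done=0
Byte 8 = 0x0A: mode=SIZE remaining=0 emitted=4 chunks_done=1
Byte 9 = '4': mode=SIZE remaining=0 emitted=4 chunks_done=1
Byte 10 = 0x0D: mode=SIZE_CR remaining=0 emitted=4 chunks_done=1
Byte 11 = 0x0A: mode=DATA remaining=4 emitted=4 chunks_done=1
Byte 12 = 'r': mode=DATA remaining=3 emitted=5 chunks_done=1
Byte 13 = 'd': mode=DATA remaining=2 emitted=6 chunks_done=1
Byte 14 = 'j': mode=DATA remaining=1 emitted=7 chunks_done=1
Byte 15 = 'r': mode=DATA_DONE remaining=0 emitted=8 chunks_done=1
Byte 16 = 0x0D: mode=DATA_CR remaining=0 emitted=8 chunks_done=1
Byte 17 = 0x0A: mode=SIZE remaining=0 emitted=8 chunks_done=2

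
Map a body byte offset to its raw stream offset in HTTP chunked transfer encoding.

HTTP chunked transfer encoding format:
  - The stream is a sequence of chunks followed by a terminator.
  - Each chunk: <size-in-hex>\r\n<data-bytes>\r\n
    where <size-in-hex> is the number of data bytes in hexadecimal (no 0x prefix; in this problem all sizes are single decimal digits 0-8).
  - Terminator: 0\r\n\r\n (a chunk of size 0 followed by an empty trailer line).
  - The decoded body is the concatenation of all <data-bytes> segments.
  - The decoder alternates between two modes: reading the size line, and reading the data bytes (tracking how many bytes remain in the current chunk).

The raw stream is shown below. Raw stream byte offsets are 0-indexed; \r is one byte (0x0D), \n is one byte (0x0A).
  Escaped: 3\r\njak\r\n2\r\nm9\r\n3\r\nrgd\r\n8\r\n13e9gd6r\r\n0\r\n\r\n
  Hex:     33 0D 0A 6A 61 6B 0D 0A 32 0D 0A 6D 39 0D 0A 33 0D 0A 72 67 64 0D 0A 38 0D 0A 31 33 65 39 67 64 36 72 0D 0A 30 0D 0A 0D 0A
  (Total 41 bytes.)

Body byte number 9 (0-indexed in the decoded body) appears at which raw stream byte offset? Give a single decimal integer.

Answer: 27

Derivation:
Chunk 1: stream[0..1]='3' size=0x3=3, data at stream[3..6]='jak' -> body[0..3], body so far='jak'
Chunk 2: stream[8..9]='2' size=0x2=2, data at stream[11..13]='m9' -> body[3..5], body so far='jakm9'
Chunk 3: stream[15..16]='3' size=0x3=3, data at stream[18..21]='rgd' -> body[5..8], body so far='jakm9rgd'
Chunk 4: stream[23..24]='8' size=0x8=8, data at stream[26..34]='13e9gd6r' -> body[8..16], body so far='jakm9rgd13e9gd6r'
Chunk 5: stream[36..37]='0' size=0 (terminator). Final body='jakm9rgd13e9gd6r' (16 bytes)
Body byte 9 at stream offset 27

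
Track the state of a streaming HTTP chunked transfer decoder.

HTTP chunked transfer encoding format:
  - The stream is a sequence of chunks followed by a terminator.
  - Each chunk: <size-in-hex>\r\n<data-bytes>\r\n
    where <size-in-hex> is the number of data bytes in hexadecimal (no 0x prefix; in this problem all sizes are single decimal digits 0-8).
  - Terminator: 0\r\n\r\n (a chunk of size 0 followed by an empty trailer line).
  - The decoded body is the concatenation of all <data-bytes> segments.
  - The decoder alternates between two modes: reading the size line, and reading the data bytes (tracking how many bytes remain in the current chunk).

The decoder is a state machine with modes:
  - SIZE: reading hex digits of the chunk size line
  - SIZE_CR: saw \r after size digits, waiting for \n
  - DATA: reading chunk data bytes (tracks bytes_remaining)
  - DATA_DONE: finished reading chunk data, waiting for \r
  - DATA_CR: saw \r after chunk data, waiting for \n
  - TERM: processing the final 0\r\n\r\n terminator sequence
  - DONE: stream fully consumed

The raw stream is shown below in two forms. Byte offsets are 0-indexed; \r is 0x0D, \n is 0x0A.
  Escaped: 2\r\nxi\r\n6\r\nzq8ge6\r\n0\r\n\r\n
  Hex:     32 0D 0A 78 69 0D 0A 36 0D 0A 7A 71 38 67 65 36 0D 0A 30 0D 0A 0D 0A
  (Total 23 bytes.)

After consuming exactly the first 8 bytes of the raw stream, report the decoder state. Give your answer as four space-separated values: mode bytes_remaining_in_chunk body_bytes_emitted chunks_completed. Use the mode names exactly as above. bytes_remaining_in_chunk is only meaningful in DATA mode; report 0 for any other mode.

Byte 0 = '2': mode=SIZE remaining=0 emitted=0 chunks_done=0
Byte 1 = 0x0D: mode=SIZE_CR remaining=0 emitted=0 chunks_done=0
Byte 2 = 0x0A: mode=DATA remaining=2 emitted=0 chunks_done=0
Byte 3 = 'x': mode=DATA remaining=1 emitted=1 chunks_done=0
Byte 4 = 'i': mode=DATA_DONE remaining=0 emitted=2 chunks_done=0
Byte 5 = 0x0D: mode=DATA_CR remaining=0 emitted=2 chunks_done=0
Byte 6 = 0x0A: mode=SIZE remaining=0 emitted=2 chunks_done=1
Byte 7 = '6': mode=SIZE remaining=0 emitted=2 chunks_done=1

Answer: SIZE 0 2 1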